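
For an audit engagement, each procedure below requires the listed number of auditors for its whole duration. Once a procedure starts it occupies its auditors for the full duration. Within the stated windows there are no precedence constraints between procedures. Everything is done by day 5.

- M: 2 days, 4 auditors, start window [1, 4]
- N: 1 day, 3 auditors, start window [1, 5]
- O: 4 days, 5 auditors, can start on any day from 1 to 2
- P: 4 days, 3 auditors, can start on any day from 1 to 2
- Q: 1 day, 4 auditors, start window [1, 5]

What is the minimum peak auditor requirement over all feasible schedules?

12

Early-start (M@1, N@1, O@1, P@1, Q@1) gives peak 19: d1:19  d2:12  d3:8  d4:8  d5:0.
Shift P→2, Q→3.
Schedule M@1, N@1, O@1, P@2, Q@3: d1:12  d2:12  d3:12  d4:8  d5:3 — peak 12.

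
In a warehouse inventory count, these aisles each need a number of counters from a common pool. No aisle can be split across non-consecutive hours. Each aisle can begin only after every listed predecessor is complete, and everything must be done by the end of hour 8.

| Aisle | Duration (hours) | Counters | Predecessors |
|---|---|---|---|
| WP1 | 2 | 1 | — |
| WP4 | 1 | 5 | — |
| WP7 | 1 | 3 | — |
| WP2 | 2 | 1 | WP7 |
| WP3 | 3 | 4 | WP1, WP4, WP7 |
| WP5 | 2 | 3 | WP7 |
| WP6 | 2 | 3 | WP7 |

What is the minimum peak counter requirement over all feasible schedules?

Early-start (WP1@1, WP4@1, WP7@1, WP2@2, WP3@3, WP5@2, WP6@2) gives peak 11: h1:9  h2:8  h3:11  h4:4  h5:4  h6:0  h7:0  h8:0.
Shift WP7→2, WP2→3, WP5→6, WP6→6.
Schedule WP1@1, WP4@1, WP7@2, WP2@3, WP3@3, WP5@6, WP6@6: h1:6  h2:4  h3:5  h4:5  h5:4  h6:6  h7:6  h8:0 — peak 6.

6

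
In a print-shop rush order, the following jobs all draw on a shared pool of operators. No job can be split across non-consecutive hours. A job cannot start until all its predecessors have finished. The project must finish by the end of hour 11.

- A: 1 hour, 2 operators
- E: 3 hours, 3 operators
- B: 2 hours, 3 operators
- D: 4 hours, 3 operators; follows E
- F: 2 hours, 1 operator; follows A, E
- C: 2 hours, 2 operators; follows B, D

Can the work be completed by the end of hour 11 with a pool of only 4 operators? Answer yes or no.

The minimum achievable peak is 5; 4 < 5, so no feasible schedule stays within the cap.

no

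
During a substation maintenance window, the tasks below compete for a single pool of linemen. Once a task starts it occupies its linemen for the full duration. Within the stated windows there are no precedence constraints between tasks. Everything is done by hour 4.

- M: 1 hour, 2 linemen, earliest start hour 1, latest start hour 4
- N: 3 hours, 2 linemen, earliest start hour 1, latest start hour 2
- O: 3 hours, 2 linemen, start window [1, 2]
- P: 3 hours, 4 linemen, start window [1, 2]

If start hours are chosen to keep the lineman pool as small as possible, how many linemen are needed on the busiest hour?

8

Early-start (M@1, N@1, O@1, P@1) gives peak 10: h1:10  h2:8  h3:8  h4:0.
Shift P→2.
Schedule M@1, N@1, O@1, P@2: h1:6  h2:8  h3:8  h4:4 — peak 8.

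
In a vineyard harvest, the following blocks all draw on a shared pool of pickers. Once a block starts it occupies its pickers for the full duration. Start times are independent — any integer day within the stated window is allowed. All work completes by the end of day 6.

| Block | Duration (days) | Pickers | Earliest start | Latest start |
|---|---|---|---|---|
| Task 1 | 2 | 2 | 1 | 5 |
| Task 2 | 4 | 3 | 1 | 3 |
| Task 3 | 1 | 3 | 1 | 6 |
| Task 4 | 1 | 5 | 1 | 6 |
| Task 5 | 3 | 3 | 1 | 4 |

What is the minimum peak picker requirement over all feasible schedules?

Early-start (Task 1@1, Task 2@1, Task 3@1, Task 4@1, Task 5@1) gives peak 16: d1:16  d2:8  d3:6  d4:3  d5:0  d6:0.
Shift Task 3→5, Task 4→6, Task 5→3.
Schedule Task 1@1, Task 2@1, Task 3@5, Task 4@6, Task 5@3: d1:5  d2:5  d3:6  d4:6  d5:6  d6:5 — peak 6.
Total picker-days = 33 over 6 days ⇒ peak ≥ ⌈33/6⌉ = 6, so 6 is optimal.

6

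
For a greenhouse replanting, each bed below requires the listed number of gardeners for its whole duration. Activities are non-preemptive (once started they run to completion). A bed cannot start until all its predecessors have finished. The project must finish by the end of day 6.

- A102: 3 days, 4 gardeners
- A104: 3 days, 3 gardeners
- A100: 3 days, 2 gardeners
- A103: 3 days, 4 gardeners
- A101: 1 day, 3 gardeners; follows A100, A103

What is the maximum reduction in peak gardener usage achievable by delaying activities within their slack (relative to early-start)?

4

Early-start peak: d1:13  d2:13  d3:13  d4:3  d5:0  d6:0 ⇒ 13.
Leveled (A102@4, A104@1, A100@1, A103@1, A101@4): d1:9  d2:9  d3:9  d4:7  d5:4  d6:4 ⇒ 9.
Reduction 13 − 9 = 4.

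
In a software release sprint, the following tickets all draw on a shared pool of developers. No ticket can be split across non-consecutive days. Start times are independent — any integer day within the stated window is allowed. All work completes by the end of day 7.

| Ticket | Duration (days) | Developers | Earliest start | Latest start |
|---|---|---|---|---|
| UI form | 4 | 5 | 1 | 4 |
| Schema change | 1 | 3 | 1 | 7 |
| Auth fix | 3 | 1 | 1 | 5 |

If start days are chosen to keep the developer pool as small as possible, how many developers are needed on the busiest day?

5

Early-start (UI form@1, Schema change@1, Auth fix@1) gives peak 9: d1:9  d2:6  d3:6  d4:5  d5:0  d6:0  d7:0.
Shift Schema change→5, Auth fix→5.
Schedule UI form@1, Schema change@5, Auth fix@5: d1:5  d2:5  d3:5  d4:5  d5:4  d6:1  d7:1 — peak 5.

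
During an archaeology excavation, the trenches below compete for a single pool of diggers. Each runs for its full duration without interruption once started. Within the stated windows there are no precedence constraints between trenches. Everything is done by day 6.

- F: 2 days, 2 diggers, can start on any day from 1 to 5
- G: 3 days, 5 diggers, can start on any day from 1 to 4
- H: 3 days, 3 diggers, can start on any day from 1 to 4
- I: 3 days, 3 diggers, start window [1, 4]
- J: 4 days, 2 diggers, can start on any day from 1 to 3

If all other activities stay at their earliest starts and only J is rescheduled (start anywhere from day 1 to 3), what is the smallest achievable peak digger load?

13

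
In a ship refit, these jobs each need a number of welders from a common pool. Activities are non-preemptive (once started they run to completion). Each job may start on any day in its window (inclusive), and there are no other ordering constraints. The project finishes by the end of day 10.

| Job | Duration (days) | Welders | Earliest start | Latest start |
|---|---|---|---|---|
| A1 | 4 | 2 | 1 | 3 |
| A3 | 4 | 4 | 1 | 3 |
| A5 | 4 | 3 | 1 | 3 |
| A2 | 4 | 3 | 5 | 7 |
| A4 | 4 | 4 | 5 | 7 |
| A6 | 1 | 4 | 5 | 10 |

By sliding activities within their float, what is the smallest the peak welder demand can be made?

Early-start (A1@1, A3@1, A5@1, A2@5, A4@5, A6@5) gives peak 11: d1:9  d2:9  d3:9  d4:9  d5:11  d6:7  d7:7  d8:7  d9:0  d10:0.
Shift A6→9.
Schedule A1@1, A3@1, A5@1, A2@5, A4@5, A6@9: d1:9  d2:9  d3:9  d4:9  d5:7  d6:7  d7:7  d8:7  d9:4  d10:0 — peak 9.

9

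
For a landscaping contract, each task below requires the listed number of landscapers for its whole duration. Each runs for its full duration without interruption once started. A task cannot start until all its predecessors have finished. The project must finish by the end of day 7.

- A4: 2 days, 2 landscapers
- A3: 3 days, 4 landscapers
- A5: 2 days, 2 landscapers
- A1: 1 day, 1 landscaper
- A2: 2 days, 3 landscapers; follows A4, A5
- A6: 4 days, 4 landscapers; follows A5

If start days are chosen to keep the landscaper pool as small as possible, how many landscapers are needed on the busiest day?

Early-start (A4@1, A3@1, A5@1, A1@1, A2@3, A6@3) gives peak 11: d1:9  d2:8  d3:11  d4:7  d5:4  d6:4  d7:0.
Shift A4→3, A2→5, A6→4.
Schedule A4@3, A3@1, A5@1, A1@1, A2@5, A6@4: d1:7  d2:6  d3:6  d4:6  d5:7  d6:7  d7:4 — peak 7.
Total landscaper-days = 43 over 7 days ⇒ peak ≥ ⌈43/7⌉ = 7, so 7 is optimal.

7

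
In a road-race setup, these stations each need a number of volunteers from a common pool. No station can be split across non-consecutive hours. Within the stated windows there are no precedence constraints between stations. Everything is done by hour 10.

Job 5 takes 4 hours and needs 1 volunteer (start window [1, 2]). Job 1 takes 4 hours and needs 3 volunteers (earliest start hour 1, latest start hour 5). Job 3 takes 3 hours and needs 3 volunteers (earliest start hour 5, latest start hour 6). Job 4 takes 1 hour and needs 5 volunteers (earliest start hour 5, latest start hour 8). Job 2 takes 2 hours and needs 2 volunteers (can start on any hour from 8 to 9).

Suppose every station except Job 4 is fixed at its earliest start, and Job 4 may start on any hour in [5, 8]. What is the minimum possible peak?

7

Job 4@5: h1:4  h2:4  h3:4  h4:4  h5:8  h6:3  h7:3  h8:2  h9:2  h10:0 → peak 8
Job 4@6: h1:4  h2:4  h3:4  h4:4  h5:3  h6:8  h7:3  h8:2  h9:2  h10:0 → peak 8
Job 4@7: h1:4  h2:4  h3:4  h4:4  h5:3  h6:3  h7:8  h8:2  h9:2  h10:0 → peak 8
Job 4@8: h1:4  h2:4  h3:4  h4:4  h5:3  h6:3  h7:3  h8:7  h9:2  h10:0 → peak 7
Best is Job 4@8, peak 7.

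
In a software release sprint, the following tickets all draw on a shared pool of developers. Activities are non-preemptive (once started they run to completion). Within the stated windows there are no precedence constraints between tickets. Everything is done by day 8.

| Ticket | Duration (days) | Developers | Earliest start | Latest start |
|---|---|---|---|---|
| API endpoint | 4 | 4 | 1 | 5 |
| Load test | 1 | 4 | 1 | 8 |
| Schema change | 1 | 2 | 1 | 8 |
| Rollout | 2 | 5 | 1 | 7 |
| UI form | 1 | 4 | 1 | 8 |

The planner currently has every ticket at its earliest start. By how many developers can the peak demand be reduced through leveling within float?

13

Early-start peak: d1:19  d2:9  d3:4  d4:4  d5:0  d6:0  d7:0  d8:0 ⇒ 19.
Leveled (API endpoint@1, Load test@5, Schema change@1, Rollout@6, UI form@8): d1:6  d2:4  d3:4  d4:4  d5:4  d6:5  d7:5  d8:4 ⇒ 6.
Reduction 19 − 6 = 13.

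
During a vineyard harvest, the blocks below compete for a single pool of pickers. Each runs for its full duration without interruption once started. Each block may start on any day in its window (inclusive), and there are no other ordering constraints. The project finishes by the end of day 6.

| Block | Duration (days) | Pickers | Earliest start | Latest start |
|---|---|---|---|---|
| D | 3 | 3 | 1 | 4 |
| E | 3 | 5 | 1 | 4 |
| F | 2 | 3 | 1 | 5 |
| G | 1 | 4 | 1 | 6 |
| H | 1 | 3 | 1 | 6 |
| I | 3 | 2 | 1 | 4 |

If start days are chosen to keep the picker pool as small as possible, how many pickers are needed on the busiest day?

8

Early-start (D@1, E@1, F@1, G@1, H@1, I@1) gives peak 20: d1:20  d2:13  d3:10  d4:0  d5:0  d6:0.
Shift F→4, G→6, H→4, I→4.
Schedule D@1, E@1, F@4, G@6, H@4, I@4: d1:8  d2:8  d3:8  d4:8  d5:5  d6:6 — peak 8.
Total picker-days = 43 over 6 days ⇒ peak ≥ ⌈43/6⌉ = 8, so 8 is optimal.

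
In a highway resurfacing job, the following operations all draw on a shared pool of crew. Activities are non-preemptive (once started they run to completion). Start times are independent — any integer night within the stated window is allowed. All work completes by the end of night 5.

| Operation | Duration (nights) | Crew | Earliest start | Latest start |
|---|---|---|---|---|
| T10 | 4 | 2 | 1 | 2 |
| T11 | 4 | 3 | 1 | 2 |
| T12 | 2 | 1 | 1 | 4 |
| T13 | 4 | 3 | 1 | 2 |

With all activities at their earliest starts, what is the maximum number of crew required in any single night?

Early-start schedule: T10@1, T11@1, T12@1, T13@1.
Load per night: night 1: 9, night 2: 9, night 3: 8, night 4: 8, night 5: 0.
Peak is 9.

9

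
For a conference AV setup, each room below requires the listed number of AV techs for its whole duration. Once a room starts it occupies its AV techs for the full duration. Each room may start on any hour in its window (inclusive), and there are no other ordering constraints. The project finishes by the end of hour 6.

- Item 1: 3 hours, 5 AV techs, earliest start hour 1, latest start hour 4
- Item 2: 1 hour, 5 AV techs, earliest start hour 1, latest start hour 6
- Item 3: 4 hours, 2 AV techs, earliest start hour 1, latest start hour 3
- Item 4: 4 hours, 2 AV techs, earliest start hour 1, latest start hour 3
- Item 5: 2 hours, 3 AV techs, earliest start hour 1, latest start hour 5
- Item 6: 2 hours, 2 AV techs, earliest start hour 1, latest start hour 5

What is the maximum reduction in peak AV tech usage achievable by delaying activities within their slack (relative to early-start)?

10

Early-start peak: h1:19  h2:14  h3:9  h4:4  h5:0  h6:0 ⇒ 19.
Leveled (Item 1@1, Item 2@4, Item 3@1, Item 4@1, Item 5@5, Item 6@5): h1:9  h2:9  h3:9  h4:9  h5:5  h6:5 ⇒ 9.
Reduction 19 − 9 = 10.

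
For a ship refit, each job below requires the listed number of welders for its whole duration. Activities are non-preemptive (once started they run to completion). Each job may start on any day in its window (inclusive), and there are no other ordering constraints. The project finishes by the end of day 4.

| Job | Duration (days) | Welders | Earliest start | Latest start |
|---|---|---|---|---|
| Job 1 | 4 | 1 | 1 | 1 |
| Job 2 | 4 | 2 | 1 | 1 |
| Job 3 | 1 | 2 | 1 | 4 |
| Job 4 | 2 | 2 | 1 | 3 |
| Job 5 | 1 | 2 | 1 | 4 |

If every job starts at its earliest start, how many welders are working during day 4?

3

At early start, day 4 has: Job 1, Job 2.
Demand: 1 + 2 = 3.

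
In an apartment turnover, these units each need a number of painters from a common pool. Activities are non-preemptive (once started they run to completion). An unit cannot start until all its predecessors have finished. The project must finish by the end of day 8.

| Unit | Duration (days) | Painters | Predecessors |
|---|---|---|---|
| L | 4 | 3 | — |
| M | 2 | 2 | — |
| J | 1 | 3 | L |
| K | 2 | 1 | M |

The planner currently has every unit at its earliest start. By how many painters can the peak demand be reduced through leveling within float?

Early-start peak: d1:5  d2:5  d3:4  d4:4  d5:3  d6:0  d7:0  d8:0 ⇒ 5.
Leveled (L@1, M@5, J@7, K@7): d1:3  d2:3  d3:3  d4:3  d5:2  d6:2  d7:4  d8:1 ⇒ 4.
Reduction 5 − 4 = 1.

1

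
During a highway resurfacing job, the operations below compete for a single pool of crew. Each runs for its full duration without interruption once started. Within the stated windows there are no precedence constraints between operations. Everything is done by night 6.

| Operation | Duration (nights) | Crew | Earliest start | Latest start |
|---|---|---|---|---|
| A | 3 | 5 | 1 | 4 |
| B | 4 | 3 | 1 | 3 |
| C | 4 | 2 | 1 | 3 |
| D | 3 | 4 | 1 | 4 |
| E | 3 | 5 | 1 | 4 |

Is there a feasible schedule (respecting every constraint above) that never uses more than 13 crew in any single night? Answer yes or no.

The minimum achievable peak is 14; 13 < 14, so no feasible schedule stays within the cap.

no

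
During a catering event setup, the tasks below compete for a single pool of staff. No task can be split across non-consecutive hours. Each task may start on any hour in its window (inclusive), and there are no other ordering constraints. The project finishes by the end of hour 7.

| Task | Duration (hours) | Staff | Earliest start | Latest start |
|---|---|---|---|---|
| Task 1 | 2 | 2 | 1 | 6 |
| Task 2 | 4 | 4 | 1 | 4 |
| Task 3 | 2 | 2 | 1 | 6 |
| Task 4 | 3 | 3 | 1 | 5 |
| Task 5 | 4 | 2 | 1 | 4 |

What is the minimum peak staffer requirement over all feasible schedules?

Early-start (Task 1@1, Task 2@1, Task 3@1, Task 4@1, Task 5@1) gives peak 13: h1:13  h2:13  h3:9  h4:6  h5:0  h6:0  h7:0.
Shift Task 3→5, Task 4→5, Task 5→3.
Schedule Task 1@1, Task 2@1, Task 3@5, Task 4@5, Task 5@3: h1:6  h2:6  h3:6  h4:6  h5:7  h6:7  h7:3 — peak 7.

7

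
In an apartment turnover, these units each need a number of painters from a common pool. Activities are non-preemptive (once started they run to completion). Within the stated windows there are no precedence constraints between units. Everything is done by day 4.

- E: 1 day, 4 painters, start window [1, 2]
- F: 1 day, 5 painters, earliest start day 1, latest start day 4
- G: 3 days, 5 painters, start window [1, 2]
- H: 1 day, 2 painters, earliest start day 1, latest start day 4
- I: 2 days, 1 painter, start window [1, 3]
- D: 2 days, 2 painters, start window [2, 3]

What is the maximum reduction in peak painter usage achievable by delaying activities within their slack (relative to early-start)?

Early-start peak: d1:17  d2:8  d3:7  d4:0 ⇒ 17.
Leveled (E@1, F@1, G@2, H@2, I@2, D@3): d1:9  d2:8  d3:8  d4:7 ⇒ 9.
Reduction 17 − 9 = 8.

8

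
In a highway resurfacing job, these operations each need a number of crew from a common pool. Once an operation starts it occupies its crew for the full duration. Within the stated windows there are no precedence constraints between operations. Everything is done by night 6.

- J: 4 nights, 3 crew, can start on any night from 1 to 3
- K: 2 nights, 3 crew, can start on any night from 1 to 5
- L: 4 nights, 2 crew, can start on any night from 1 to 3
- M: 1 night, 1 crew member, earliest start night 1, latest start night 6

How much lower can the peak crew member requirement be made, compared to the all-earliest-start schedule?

4

Early-start peak: n1:9  n2:8  n3:5  n4:5  n5:0  n6:0 ⇒ 9.
Leveled (J@1, K@5, L@1, M@5): n1:5  n2:5  n3:5  n4:5  n5:4  n6:3 ⇒ 5.
Reduction 9 − 5 = 4.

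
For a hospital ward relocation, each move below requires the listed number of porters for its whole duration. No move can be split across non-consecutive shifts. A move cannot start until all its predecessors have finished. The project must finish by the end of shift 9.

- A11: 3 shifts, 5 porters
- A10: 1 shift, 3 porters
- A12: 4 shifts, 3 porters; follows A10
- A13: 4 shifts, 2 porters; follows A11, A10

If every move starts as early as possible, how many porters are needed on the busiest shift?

8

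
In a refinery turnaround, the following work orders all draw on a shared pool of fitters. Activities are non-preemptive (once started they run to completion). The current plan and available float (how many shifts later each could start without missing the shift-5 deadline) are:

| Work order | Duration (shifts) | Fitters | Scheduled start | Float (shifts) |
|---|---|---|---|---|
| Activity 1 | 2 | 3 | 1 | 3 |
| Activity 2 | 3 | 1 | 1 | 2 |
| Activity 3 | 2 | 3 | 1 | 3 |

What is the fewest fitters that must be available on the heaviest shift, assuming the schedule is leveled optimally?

Early-start (Activity 1@1, Activity 2@1, Activity 3@1) gives peak 7: s1:7  s2:7  s3:1  s4:0  s5:0.
Shift Activity 3→3.
Schedule Activity 1@1, Activity 2@1, Activity 3@3: s1:4  s2:4  s3:4  s4:3  s5:0 — peak 4.

4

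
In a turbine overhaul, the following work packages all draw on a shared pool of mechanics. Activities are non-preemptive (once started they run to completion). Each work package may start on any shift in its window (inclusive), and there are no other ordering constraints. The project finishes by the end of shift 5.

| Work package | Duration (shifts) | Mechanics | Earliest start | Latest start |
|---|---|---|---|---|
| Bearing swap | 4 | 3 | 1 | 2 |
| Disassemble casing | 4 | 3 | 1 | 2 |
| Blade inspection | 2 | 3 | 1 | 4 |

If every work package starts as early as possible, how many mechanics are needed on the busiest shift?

9

Early-start schedule: Bearing swap@1, Disassemble casing@1, Blade inspection@1.
Load per shift: shift 1: 9, shift 2: 9, shift 3: 6, shift 4: 6, shift 5: 0.
Peak is 9.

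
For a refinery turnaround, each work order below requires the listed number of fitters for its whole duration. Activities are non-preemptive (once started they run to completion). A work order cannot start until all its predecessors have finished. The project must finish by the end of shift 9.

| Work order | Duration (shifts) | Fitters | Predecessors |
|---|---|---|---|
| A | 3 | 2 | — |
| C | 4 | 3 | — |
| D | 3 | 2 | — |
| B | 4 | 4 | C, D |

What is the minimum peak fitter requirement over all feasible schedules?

6

Early-start (A@1, C@1, D@1, B@5) gives peak 7: s1:7  s2:7  s3:7  s4:3  s5:4  s6:4  s7:4  s8:4  s9:0.
Shift A→4.
Schedule A@4, C@1, D@1, B@5: s1:5  s2:5  s3:5  s4:5  s5:6  s6:6  s7:4  s8:4  s9:0 — peak 6.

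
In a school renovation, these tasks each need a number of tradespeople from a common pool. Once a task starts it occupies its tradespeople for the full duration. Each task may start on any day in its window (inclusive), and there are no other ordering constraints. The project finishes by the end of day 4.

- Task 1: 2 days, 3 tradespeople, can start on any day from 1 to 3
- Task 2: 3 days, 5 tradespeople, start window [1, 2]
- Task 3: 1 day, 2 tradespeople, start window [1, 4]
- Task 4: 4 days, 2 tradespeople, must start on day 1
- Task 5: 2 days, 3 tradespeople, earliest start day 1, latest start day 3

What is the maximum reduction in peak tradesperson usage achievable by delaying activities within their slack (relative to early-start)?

Early-start peak: d1:15  d2:13  d3:7  d4:2 ⇒ 15.
Leveled (Task 1@1, Task 2@1, Task 3@4, Task 4@1, Task 5@3): d1:10  d2:10  d3:10  d4:7 ⇒ 10.
Reduction 15 − 10 = 5.

5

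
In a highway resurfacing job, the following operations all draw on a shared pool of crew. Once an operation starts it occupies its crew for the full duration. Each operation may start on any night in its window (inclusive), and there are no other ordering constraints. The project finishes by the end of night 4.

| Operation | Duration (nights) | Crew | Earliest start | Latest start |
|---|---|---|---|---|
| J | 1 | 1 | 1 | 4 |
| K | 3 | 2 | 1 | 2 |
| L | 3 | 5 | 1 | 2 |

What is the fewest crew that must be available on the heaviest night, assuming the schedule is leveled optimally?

7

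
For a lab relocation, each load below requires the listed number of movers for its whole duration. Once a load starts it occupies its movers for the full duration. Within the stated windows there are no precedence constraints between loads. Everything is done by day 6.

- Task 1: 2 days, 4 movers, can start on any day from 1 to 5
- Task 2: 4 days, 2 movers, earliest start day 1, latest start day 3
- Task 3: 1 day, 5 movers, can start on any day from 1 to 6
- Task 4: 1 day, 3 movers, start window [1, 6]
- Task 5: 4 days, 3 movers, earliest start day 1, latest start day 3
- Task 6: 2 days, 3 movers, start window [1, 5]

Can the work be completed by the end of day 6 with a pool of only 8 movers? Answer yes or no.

Schedule Task 1@1, Task 2@1, Task 3@5, Task 4@6, Task 5@3, Task 6@3: d1:6  d2:6  d3:8  d4:8  d5:8  d6:6 — peak 8 ≤ 8.

yes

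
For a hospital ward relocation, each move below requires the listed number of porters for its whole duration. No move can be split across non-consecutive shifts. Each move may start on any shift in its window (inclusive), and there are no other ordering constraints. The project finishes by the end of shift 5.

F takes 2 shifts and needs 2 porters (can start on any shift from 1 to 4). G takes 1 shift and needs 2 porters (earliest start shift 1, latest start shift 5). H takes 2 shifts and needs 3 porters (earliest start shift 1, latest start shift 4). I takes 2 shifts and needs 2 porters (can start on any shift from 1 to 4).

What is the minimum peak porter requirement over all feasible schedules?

4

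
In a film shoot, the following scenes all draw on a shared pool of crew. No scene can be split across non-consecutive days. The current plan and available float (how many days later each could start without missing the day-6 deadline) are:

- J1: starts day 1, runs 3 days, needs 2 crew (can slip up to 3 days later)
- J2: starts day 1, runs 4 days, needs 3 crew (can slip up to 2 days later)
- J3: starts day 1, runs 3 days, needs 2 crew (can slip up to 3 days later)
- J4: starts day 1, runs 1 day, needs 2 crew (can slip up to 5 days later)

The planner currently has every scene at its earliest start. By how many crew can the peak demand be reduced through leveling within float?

4

Early-start peak: d1:9  d2:7  d3:7  d4:3  d5:0  d6:0 ⇒ 9.
Leveled (J1@1, J2@1, J3@4, J4@5): d1:5  d2:5  d3:5  d4:5  d5:4  d6:2 ⇒ 5.
Reduction 9 − 5 = 4.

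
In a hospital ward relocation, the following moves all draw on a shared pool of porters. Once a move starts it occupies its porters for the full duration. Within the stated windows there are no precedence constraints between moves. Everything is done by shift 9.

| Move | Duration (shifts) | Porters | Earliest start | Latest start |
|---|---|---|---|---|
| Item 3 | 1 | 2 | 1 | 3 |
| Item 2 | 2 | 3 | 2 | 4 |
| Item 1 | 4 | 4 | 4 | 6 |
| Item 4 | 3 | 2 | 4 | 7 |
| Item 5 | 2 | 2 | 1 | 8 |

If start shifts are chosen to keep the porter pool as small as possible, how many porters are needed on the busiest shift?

6

Schedule Item 3@1, Item 2@2, Item 1@4, Item 4@4, Item 5@1: s1:4  s2:5  s3:3  s4:6  s5:6  s6:6  s7:4  s8:0  s9:0 — peak 6.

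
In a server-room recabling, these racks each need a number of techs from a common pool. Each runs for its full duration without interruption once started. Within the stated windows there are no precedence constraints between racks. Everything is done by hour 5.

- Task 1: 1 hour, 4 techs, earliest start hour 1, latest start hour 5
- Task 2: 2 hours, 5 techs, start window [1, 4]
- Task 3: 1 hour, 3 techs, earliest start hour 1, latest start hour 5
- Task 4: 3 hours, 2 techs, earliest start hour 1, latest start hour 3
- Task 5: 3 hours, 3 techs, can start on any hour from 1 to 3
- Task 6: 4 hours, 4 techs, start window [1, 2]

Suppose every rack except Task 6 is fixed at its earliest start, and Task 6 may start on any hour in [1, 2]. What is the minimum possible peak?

Task 6@1: h1:21  h2:14  h3:9  h4:4  h5:0 → peak 21
Task 6@2: h1:17  h2:14  h3:9  h4:4  h5:4 → peak 17
Best is Task 6@2, peak 17.

17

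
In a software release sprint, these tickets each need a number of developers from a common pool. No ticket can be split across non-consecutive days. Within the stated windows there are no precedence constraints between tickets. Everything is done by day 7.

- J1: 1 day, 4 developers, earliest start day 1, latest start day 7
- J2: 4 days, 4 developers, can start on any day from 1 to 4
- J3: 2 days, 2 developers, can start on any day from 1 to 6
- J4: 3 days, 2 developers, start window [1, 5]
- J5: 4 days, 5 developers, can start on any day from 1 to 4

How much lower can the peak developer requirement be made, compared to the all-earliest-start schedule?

8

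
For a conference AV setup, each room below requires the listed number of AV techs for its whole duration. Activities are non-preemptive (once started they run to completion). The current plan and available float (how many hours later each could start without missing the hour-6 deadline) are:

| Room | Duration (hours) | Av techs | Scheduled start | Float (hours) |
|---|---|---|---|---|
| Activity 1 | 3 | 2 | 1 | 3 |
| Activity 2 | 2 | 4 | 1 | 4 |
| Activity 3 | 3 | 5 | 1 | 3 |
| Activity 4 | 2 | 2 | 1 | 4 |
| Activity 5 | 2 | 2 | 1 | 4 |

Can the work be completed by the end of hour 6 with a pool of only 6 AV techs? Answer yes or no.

no

Total AV tech-hours = 37; over 6 hours the average is 37/6 > 6, so some hour must exceed 6.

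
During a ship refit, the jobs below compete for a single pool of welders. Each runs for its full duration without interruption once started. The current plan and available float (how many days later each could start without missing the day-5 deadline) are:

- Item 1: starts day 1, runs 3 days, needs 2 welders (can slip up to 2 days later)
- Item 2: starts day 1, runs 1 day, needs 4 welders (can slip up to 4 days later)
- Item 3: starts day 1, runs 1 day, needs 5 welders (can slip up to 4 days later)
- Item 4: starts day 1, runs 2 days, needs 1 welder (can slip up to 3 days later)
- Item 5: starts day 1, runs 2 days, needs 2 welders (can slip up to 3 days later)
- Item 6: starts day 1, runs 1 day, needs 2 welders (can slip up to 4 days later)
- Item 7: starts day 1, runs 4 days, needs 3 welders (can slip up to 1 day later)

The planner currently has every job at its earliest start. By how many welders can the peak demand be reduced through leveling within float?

Early-start peak: d1:19  d2:8  d3:5  d4:3  d5:0 ⇒ 19.
Leveled (Item 1@1, Item 2@1, Item 3@4, Item 4@1, Item 5@2, Item 6@5, Item 7@2): d1:7  d2:8  d3:7  d4:8  d5:5 ⇒ 8.
Reduction 19 − 8 = 11.

11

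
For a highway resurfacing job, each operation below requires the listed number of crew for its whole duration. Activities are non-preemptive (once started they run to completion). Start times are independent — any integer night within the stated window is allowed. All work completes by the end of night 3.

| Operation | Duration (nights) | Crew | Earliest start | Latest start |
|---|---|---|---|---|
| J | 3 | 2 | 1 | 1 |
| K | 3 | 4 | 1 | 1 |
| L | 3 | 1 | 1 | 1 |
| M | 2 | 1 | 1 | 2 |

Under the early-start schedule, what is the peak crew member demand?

Early-start schedule: J@1, K@1, L@1, M@1.
Load per night: night 1: 8, night 2: 8, night 3: 7.
Peak is 8.

8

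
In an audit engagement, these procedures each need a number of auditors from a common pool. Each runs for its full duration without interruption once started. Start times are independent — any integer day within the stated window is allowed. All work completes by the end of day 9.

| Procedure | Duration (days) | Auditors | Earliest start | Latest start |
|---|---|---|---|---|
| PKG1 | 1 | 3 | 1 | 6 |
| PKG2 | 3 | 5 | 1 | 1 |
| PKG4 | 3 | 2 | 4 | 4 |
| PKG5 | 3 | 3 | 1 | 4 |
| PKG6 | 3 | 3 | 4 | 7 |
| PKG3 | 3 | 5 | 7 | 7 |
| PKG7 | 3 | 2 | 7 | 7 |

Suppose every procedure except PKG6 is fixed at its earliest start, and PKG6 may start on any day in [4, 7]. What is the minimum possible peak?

PKG6@4: d1:11  d2:8  d3:8  d4:5  d5:5  d6:5  d7:7  d8:7  d9:7 → peak 11
PKG6@5: d1:11  d2:8  d3:8  d4:2  d5:5  d6:5  d7:10  d8:7  d9:7 → peak 11
PKG6@6: d1:11  d2:8  d3:8  d4:2  d5:2  d6:5  d7:10  d8:10  d9:7 → peak 11
PKG6@7: d1:11  d2:8  d3:8  d4:2  d5:2  d6:2  d7:10  d8:10  d9:10 → peak 11
Best is PKG6@4, peak 11.

11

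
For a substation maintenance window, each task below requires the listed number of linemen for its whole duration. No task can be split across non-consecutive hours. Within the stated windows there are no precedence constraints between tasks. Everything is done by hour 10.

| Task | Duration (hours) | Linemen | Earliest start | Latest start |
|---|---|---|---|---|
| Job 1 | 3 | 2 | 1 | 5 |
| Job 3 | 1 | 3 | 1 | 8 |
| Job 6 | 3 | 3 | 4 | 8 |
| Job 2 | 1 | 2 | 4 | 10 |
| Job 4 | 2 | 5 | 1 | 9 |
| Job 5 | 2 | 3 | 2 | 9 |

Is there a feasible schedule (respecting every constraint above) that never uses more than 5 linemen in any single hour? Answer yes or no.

yes

Schedule Job 1@1, Job 3@1, Job 6@4, Job 2@4, Job 4@7, Job 5@2: h1:5  h2:5  h3:5  h4:5  h5:3  h6:3  h7:5  h8:5  h9:0  h10:0 — peak 5 ≤ 5.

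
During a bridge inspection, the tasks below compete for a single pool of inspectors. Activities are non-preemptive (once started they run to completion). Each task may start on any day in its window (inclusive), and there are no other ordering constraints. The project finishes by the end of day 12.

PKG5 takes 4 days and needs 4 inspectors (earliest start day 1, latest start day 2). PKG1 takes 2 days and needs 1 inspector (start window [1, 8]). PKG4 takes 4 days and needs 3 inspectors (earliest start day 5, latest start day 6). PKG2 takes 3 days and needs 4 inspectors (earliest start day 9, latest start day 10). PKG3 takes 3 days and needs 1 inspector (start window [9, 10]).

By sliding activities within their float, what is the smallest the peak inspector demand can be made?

5

Schedule PKG5@1, PKG1@1, PKG4@5, PKG2@9, PKG3@9: d1:5  d2:5  d3:4  d4:4  d5:3  d6:3  d7:3  d8:3  d9:5  d10:5  d11:5  d12:0 — peak 5.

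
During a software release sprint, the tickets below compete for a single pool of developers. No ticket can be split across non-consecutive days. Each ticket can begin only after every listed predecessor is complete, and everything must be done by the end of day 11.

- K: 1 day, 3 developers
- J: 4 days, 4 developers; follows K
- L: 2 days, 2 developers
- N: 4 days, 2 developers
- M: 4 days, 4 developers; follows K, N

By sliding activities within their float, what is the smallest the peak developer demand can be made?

Early-start (K@1, J@2, L@1, N@1, M@5) gives peak 8: d1:7  d2:8  d3:6  d4:6  d5:8  d6:4  d7:4  d8:4  d9:0  d10:0  d11:0.
Shift N→3, M→7.
Schedule K@1, J@2, L@1, N@3, M@7: d1:5  d2:6  d3:6  d4:6  d5:6  d6:2  d7:4  d8:4  d9:4  d10:4  d11:0 — peak 6.

6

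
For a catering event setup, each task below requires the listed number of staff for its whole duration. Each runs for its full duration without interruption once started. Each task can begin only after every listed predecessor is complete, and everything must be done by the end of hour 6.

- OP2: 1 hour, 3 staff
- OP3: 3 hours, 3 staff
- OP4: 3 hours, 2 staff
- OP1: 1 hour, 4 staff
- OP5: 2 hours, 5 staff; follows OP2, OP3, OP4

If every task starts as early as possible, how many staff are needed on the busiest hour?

Early-start schedule: OP2@1, OP3@1, OP4@1, OP1@1, OP5@4.
Load per hour: hour 1: 12, hour 2: 5, hour 3: 5, hour 4: 5, hour 5: 5, hour 6: 0.
Peak is 12.

12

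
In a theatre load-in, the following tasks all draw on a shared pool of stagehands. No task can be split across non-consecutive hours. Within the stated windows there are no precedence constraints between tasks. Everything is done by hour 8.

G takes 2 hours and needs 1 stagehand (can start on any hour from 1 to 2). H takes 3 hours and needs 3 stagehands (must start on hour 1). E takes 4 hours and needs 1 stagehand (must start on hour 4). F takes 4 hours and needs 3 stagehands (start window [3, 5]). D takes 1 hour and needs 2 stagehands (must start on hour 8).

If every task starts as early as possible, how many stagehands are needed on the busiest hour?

Early-start schedule: G@1, H@1, E@4, F@3, D@8.
Load per hour: hour 1: 4, hour 2: 4, hour 3: 6, hour 4: 4, hour 5: 4, hour 6: 4, hour 7: 1, hour 8: 2.
Peak is 6.

6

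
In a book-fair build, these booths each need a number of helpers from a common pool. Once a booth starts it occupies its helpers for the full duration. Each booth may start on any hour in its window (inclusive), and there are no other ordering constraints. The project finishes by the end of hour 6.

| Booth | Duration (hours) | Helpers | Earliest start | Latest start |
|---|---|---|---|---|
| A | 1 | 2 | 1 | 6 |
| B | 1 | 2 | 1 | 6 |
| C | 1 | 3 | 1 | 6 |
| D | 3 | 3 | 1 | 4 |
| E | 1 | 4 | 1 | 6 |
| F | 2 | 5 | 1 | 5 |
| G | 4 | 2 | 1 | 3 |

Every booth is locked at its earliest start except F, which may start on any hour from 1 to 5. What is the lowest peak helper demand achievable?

16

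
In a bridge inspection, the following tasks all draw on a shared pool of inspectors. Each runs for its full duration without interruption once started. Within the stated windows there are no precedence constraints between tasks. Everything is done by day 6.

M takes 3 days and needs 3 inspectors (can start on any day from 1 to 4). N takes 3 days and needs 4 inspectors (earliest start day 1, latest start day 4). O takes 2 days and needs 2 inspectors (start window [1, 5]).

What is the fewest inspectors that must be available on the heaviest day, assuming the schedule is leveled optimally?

5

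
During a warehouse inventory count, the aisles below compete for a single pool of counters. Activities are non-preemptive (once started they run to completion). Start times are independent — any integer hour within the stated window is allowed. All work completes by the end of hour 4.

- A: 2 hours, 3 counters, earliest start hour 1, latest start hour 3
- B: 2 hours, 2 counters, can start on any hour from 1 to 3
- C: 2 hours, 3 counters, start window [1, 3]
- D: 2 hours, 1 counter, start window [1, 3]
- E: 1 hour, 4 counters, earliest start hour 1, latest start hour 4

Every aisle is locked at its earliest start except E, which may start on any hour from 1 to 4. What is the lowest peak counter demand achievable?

E@1: h1:13  h2:9  h3:0  h4:0 → peak 13
E@2: h1:9  h2:13  h3:0  h4:0 → peak 13
E@3: h1:9  h2:9  h3:4  h4:0 → peak 9
E@4: h1:9  h2:9  h3:0  h4:4 → peak 9
Best is E@3, peak 9.

9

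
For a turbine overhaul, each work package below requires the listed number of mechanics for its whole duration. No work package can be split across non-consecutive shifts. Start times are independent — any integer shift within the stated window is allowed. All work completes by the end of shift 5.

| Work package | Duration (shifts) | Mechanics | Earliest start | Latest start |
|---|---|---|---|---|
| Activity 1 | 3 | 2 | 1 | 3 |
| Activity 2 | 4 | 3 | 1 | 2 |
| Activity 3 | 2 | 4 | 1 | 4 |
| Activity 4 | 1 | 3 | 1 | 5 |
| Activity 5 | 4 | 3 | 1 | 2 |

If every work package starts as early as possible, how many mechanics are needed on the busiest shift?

Early-start schedule: Activity 1@1, Activity 2@1, Activity 3@1, Activity 4@1, Activity 5@1.
Load per shift: shift 1: 15, shift 2: 12, shift 3: 8, shift 4: 6, shift 5: 0.
Peak is 15.

15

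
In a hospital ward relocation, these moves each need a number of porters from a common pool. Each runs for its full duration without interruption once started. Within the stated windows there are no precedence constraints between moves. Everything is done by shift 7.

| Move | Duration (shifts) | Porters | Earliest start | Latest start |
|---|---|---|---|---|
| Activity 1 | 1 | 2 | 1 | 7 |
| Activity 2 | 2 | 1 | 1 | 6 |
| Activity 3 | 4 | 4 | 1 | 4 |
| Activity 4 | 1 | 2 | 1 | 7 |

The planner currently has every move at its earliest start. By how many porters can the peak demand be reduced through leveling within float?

5

Early-start peak: s1:9  s2:5  s3:4  s4:4  s5:0  s6:0  s7:0 ⇒ 9.
Leveled (Activity 1@1, Activity 2@1, Activity 3@3, Activity 4@2): s1:3  s2:3  s3:4  s4:4  s5:4  s6:4  s7:0 ⇒ 4.
Reduction 9 − 4 = 5.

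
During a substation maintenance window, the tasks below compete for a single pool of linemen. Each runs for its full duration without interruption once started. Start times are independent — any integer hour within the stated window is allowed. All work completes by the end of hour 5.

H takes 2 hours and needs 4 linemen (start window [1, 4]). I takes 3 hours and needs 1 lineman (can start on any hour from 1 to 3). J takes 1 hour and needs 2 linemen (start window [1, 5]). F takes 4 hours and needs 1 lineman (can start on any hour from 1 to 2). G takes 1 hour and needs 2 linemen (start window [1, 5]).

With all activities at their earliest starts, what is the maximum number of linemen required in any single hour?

10

Early-start schedule: H@1, I@1, J@1, F@1, G@1.
Load per hour: hour 1: 10, hour 2: 6, hour 3: 2, hour 4: 1, hour 5: 0.
Peak is 10.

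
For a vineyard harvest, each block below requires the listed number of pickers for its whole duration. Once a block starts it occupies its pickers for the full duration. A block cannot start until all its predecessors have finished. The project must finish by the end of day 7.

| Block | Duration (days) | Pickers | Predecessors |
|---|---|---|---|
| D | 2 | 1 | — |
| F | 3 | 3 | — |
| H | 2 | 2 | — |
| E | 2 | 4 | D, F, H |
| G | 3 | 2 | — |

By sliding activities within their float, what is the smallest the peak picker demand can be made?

5

Early-start (D@1, F@1, H@1, E@4, G@1) gives peak 8: d1:8  d2:8  d3:5  d4:4  d5:4  d6:0  d7:0.
Shift H→4, E→6, G→3.
Schedule D@1, F@1, H@4, E@6, G@3: d1:4  d2:4  d3:5  d4:4  d5:4  d6:4  d7:4 — peak 5.
Total picker-days = 29 over 7 days ⇒ peak ≥ ⌈29/7⌉ = 5, so 5 is optimal.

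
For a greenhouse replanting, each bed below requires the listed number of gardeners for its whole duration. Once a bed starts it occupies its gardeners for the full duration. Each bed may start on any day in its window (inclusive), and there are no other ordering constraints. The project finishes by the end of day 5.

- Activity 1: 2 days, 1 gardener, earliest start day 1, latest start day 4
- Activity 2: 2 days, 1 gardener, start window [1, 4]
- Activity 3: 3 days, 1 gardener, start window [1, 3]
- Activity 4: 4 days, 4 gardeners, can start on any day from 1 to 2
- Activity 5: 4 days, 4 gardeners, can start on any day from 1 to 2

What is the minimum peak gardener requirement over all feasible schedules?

Early-start (Activity 1@1, Activity 2@1, Activity 3@1, Activity 4@1, Activity 5@1) gives peak 11: d1:11  d2:11  d3:9  d4:8  d5:0.
Shift Activity 3→3.
Schedule Activity 1@1, Activity 2@1, Activity 3@3, Activity 4@1, Activity 5@1: d1:10  d2:10  d3:9  d4:9  d5:1 — peak 10.

10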